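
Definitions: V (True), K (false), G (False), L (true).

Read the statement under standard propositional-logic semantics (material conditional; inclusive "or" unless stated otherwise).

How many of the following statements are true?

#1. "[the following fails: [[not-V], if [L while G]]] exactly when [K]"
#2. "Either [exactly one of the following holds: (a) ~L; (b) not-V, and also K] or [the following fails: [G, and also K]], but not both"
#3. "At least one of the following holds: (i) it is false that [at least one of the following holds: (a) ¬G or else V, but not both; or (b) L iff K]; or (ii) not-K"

#1: In symbols: ¬((L ∧ G) → ¬V) ↔ K

L ∧ G = T ∧ F = F
¬V = ¬T = F
(L ∧ G) → ¬V = F → F = T
¬((L ∧ G) → ¬V) = ¬T = F
¬((L ∧ G) → ¬V) ↔ K = F ↔ F = T
Thus #1 is true.

#2: Formalization: (¬L ⊕ (¬V ∧ K)) ⊕ ¬(G ∧ K)

¬L = ¬T = F
¬V = ¬T = F
¬V ∧ K = F ∧ F = F
¬L ⊕ (¬V ∧ K) = F ⊕ F = F
G ∧ K = F ∧ F = F
¬(G ∧ K) = ¬F = T
(¬L ⊕ (¬V ∧ K)) ⊕ ¬(G ∧ K) = F ⊕ T = T
Hence #2 is true.

#3: Parsed as ¬((¬G ⊕ V) ∨ (L ↔ K)) ∨ ¬K

¬G = ¬F = T
¬G ⊕ V = T ⊕ T = F
L ↔ K = T ↔ F = F
(¬G ⊕ V) ∨ (L ↔ K) = F ∨ F = F
¬((¬G ⊕ V) ∨ (L ↔ K)) = ¬F = T
¬K = ¬F = T
¬((¬G ⊕ V) ∨ (L ↔ K)) ∨ ¬K = T ∨ T = T
Thus #3 is true.

3 of the 3 statements are true.

3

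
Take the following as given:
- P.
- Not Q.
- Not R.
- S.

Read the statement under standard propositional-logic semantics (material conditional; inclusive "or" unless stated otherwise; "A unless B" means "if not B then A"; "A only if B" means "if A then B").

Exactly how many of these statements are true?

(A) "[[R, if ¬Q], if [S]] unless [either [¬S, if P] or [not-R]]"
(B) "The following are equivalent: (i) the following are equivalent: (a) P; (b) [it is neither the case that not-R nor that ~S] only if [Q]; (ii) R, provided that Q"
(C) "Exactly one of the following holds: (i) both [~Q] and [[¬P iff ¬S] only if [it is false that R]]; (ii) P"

2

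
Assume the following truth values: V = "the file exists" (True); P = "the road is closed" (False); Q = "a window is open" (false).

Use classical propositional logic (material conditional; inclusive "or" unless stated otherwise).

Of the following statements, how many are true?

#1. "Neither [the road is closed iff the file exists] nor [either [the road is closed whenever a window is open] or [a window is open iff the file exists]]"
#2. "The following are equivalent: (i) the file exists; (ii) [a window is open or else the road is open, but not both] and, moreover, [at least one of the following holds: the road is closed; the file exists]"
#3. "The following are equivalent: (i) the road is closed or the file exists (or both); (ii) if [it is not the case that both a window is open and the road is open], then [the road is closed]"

1

#1: This is (P <-> V) nor ((Q -> P) | (Q <-> V)).

P <-> V = F <-> T = F
Q -> P = F -> F = T
Q <-> V = F <-> T = F
(Q -> P) | (Q <-> V) = T | F = T
(P <-> V) nor ((Q -> P) | (Q <-> V)) = F nor T = F
Hence #1 is false.

#2: Formalization: V <-> ((Q xor ~P) & (P | V))

~P = ~F = T
Q xor ~P = F xor T = T
P | V = F | T = T
(Q xor ~P) & (P | V) = T & T = T
V <-> ((Q xor ~P) & (P | V)) = T <-> T = T
Thus #2 is true.

#3: This is (P | V) <-> ((Q nand ~P) -> P).

P | V = F | T = T
~P = ~F = T
Q nand ~P = F nand T = T
(Q nand ~P) -> P = T -> F = F
(P | V) <-> ((Q nand ~P) -> P) = T <-> F = F
Thus #3 is false.

True statements: 1.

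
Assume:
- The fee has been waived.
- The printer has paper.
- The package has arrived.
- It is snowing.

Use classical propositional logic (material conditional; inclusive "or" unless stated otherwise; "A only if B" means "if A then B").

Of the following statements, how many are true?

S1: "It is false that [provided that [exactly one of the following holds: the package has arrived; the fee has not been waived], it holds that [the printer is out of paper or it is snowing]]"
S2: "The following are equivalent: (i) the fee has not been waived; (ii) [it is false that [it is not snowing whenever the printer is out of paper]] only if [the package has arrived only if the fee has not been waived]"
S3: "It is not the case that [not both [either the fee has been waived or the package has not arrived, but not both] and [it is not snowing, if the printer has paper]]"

0

Let N = "the package has arrived" (T), K = "the fee has been waived" (T), L = "the printer has paper" (T), S = "it is snowing" (T).

S1: Parsed as ¬((N ⊕ ¬K) → (¬L ∨ S))

¬K = ¬T = F
N ⊕ ¬K = T ⊕ F = T
¬L = ¬T = F
¬L ∨ S = F ∨ T = T
(N ⊕ ¬K) → (¬L ∨ S) = T → T = T
¬((N ⊕ ¬K) → (¬L ∨ S)) = ¬T = F
So S1 is false.

S2: Parsed as ¬K ↔ (¬(¬L → ¬S) → (N → ¬K))

¬K = ¬T = F
¬L = ¬T = F
¬S = ¬T = F
¬L → ¬S = F → F = T
¬(¬L → ¬S) = ¬T = F
¬K = ¬T = F
N → ¬K = T → F = F
¬(¬L → ¬S) → (N → ¬K) = F → F = T
¬K ↔ (¬(¬L → ¬S) → (N → ¬K)) = F ↔ T = F
Hence S2 is false.

S3: Formalization: ¬((K ⊕ ¬N) ↑ (L → ¬S))

¬N = ¬T = F
K ⊕ ¬N = T ⊕ F = T
¬S = ¬T = F
L → ¬S = T → F = F
(K ⊕ ¬N) ↑ (L → ¬S) = T ↑ F = T
¬((K ⊕ ¬N) ↑ (L → ¬S)) = ¬T = F
Hence S3 is false.

0 of the 3 statements are true (none).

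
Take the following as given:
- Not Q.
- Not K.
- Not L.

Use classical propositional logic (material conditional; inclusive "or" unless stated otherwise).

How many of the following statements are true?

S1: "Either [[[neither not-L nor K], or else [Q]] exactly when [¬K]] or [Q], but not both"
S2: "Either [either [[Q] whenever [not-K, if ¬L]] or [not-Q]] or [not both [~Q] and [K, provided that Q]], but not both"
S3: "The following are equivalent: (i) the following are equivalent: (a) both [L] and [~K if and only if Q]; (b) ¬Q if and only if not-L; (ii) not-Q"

S1: In symbols: (((¬L ↓ K) ∨ Q) ↔ ¬K) ⊕ Q

¬L = ¬F = T
¬L ↓ K = T ↓ F = F
(¬L ↓ K) ∨ Q = F ∨ F = F
¬K = ¬F = T
((¬L ↓ K) ∨ Q) ↔ ¬K = F ↔ T = F
(((¬L ↓ K) ∨ Q) ↔ ¬K) ⊕ Q = F ⊕ F = F
Thus S1 is false.

S2: Parsed as (((¬L → ¬K) → Q) ∨ ¬Q) ⊕ (¬Q ↑ (Q → K))

¬L = ¬F = T
¬K = ¬F = T
¬L → ¬K = T → T = T
(¬L → ¬K) → Q = T → F = F
¬Q = ¬F = T
((¬L → ¬K) → Q) ∨ ¬Q = F ∨ T = T
¬Q = ¬F = T
Q → K = F → F = T
¬Q ↑ (Q → K) = T ↑ T = F
(((¬L → ¬K) → Q) ∨ ¬Q) ⊕ (¬Q ↑ (Q → K)) = T ⊕ F = T
So S2 is true.

S3: Parsed as ((L ∧ (¬K ↔ Q)) ↔ (¬Q ↔ ¬L)) ↔ ¬Q

¬K = ¬F = T
¬K ↔ Q = T ↔ F = F
L ∧ (¬K ↔ Q) = F ∧ F = F
¬Q = ¬F = T
¬L = ¬F = T
¬Q ↔ ¬L = T ↔ T = T
(L ∧ (¬K ↔ Q)) ↔ (¬Q ↔ ¬L) = F ↔ T = F
¬Q = ¬F = T
((L ∧ (¬K ↔ Q)) ↔ (¬Q ↔ ¬L)) ↔ ¬Q = F ↔ T = F
So S3 is false.

1 of the 3 statements is true (S2).

1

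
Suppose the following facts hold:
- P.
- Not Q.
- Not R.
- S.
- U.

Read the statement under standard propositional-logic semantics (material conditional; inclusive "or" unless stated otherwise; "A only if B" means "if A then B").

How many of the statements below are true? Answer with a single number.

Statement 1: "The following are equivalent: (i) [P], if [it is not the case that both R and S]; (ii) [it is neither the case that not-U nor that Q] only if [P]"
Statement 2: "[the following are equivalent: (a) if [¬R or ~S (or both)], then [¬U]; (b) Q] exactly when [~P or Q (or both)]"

1

Statement 1: This is ((R nand S) -> P) <-> ((~U nor Q) -> P).

R nand S = F nand T = T
(R nand S) -> P = T -> T = T
~U = ~T = F
~U nor Q = F nor F = T
(~U nor Q) -> P = T -> T = T
((R nand S) -> P) <-> ((~U nor Q) -> P) = T <-> T = T
So Statement 1 is true.

Statement 2: Parsed as (((~R | ~S) -> ~U) <-> Q) <-> (~P | Q)

~R = ~F = T
~S = ~T = F
~R | ~S = T | F = T
~U = ~T = F
(~R | ~S) -> ~U = T -> F = F
((~R | ~S) -> ~U) <-> Q = F <-> F = T
~P = ~T = F
~P | Q = F | F = F
(((~R | ~S) -> ~U) <-> Q) <-> (~P | Q) = T <-> F = F
So Statement 2 is false.

Count: 1.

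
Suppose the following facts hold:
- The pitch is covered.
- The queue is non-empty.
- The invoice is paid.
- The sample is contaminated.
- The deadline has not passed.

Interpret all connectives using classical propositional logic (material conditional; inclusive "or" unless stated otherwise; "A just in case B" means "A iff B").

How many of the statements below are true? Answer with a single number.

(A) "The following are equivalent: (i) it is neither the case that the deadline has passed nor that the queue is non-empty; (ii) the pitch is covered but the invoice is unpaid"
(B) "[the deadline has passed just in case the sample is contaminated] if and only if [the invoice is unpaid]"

Let U = "the deadline has passed" (F), Q = "the queue is empty" (F), P = "the pitch is covered" (T), R = "the invoice is paid" (T), S = "the sample is contaminated" (T).

(A): In symbols: (U nor ~Q) <-> (P & ~R)

~Q = ~F = T
U nor ~Q = F nor T = F
~R = ~T = F
P & ~R = T & F = F
(U nor ~Q) <-> (P & ~R) = F <-> F = T
Thus (A) is true.

(B): Parsed as (U <-> S) <-> ~R

U <-> S = F <-> T = F
~R = ~T = F
(U <-> S) <-> ~R = F <-> F = T
Hence (B) is true.

2 of the 2 statements are true.

2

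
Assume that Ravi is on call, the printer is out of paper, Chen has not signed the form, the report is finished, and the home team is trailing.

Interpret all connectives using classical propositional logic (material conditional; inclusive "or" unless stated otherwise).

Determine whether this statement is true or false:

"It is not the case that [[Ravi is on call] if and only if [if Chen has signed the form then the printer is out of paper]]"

Let P = "Ravi is on call" (True), R = "Chen has signed the form" (False), Q = "the printer has paper" (False).
In symbols: not (P iff (R -> not Q))

not Q = not False = True
R -> not Q = False -> True = True
P iff (R -> not Q) = True iff True = True
not (P iff (R -> not Q)) = not True = False

False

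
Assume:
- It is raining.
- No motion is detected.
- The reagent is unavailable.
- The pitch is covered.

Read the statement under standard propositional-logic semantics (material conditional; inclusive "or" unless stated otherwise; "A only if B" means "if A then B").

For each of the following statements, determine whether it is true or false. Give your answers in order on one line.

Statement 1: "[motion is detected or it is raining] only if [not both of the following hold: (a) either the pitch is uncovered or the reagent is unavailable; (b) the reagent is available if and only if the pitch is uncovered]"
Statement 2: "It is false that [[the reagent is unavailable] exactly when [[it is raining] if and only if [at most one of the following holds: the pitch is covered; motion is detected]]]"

Statement 1 False, Statement 2 False

Let Q = "motion is detected" (F), P = "it is raining" (T), S = "the pitch is covered" (T), R = "the reagent is available" (F).

Statement 1: In symbols: (Q | P) -> ((~S | ~R) nand (R <-> ~S))

Q | P = F | T = T
~S = ~T = F
~R = ~F = T
~S | ~R = F | T = T
~S = ~T = F
R <-> ~S = F <-> F = T
(~S | ~R) nand (R <-> ~S) = T nand T = F
(Q | P) -> ((~S | ~R) nand (R <-> ~S)) = T -> F = F
Thus Statement 1 is false.

Statement 2: This is ~(~R <-> (P <-> (S nand Q))).

~R = ~F = T
S nand Q = T nand F = T
P <-> (S nand Q) = T <-> T = T
~R <-> (P <-> (S nand Q)) = T <-> T = T
~(~R <-> (P <-> (S nand Q))) = ~T = F
Hence Statement 2 is false.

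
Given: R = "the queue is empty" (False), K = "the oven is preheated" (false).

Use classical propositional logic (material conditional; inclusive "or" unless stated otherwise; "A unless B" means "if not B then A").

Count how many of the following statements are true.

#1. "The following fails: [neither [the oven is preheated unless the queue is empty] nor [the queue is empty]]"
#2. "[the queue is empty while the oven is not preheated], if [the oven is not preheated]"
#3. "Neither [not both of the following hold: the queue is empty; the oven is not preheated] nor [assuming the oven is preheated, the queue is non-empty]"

#1: In symbols: ¬((K ∨ R) ↓ R)

K ∨ R = F ∨ F = F
(K ∨ R) ↓ R = F ↓ F = T
¬((K ∨ R) ↓ R) = ¬T = F
So #1 is false.

#2: Parsed as ¬K → (R ∧ ¬K)

¬K = ¬F = T
¬K = ¬F = T
R ∧ ¬K = F ∧ T = F
¬K → (R ∧ ¬K) = T → F = F
Hence #2 is false.

#3: Formalization: (R ↑ ¬K) ↓ (K → ¬R)

¬K = ¬F = T
R ↑ ¬K = F ↑ T = T
¬R = ¬F = T
K → ¬R = F → T = T
(R ↑ ¬K) ↓ (K → ¬R) = T ↓ T = F
So #3 is false.

0 of the 3 statements are true (none).

0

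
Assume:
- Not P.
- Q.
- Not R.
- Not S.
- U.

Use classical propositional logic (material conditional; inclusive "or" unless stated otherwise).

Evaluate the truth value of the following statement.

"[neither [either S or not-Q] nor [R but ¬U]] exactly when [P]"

False

In symbols: ((S ∨ ¬Q) ↓ (R ∧ ¬U)) ↔ P

¬Q = ¬T = F
S ∨ ¬Q = F ∨ F = F
¬U = ¬T = F
R ∧ ¬U = F ∧ F = F
(S ∨ ¬Q) ↓ (R ∧ ¬U) = F ↓ F = T
((S ∨ ¬Q) ↓ (R ∧ ¬U)) ↔ P = T ↔ F = F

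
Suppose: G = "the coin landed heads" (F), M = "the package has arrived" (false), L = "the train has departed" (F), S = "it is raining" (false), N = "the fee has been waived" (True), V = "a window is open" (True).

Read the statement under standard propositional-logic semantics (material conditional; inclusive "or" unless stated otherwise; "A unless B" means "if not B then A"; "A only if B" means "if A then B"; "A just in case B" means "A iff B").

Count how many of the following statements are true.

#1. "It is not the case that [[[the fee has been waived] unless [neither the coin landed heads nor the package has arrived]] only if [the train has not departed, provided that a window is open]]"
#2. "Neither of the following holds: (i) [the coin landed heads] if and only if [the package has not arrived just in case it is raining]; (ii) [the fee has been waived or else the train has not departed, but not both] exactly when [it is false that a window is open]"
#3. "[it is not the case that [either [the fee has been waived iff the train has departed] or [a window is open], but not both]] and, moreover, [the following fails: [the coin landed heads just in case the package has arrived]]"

0

#1: In symbols: ~((N | (G nor M)) -> (V -> ~L))

G nor M = F nor F = T
N | (G nor M) = T | T = T
~L = ~F = T
V -> ~L = T -> T = T
(N | (G nor M)) -> (V -> ~L) = T -> T = T
~((N | (G nor M)) -> (V -> ~L)) = ~T = F
So #1 is false.

#2: This is (G <-> (~M <-> S)) nor ((N xor ~L) <-> ~V).

~M = ~F = T
~M <-> S = T <-> F = F
G <-> (~M <-> S) = F <-> F = T
~L = ~F = T
N xor ~L = T xor T = F
~V = ~T = F
(N xor ~L) <-> ~V = F <-> F = T
(G <-> (~M <-> S)) nor ((N xor ~L) <-> ~V) = T nor T = F
Thus #2 is false.

#3: Formalization: ~((N <-> L) xor V) & ~(G <-> M)

N <-> L = T <-> F = F
(N <-> L) xor V = F xor T = T
~((N <-> L) xor V) = ~T = F
G <-> M = F <-> F = T
~(G <-> M) = ~T = F
~((N <-> L) xor V) & ~(G <-> M) = F & F = F
Hence #3 is false.

Count: 0.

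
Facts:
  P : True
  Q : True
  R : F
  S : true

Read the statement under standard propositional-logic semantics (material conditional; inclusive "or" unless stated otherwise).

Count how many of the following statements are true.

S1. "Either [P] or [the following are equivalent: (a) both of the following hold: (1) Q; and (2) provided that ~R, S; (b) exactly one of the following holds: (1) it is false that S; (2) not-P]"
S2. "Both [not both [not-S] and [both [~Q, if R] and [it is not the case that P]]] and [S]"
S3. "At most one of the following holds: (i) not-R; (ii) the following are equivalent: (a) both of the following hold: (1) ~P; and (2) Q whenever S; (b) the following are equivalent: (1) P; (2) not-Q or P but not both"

3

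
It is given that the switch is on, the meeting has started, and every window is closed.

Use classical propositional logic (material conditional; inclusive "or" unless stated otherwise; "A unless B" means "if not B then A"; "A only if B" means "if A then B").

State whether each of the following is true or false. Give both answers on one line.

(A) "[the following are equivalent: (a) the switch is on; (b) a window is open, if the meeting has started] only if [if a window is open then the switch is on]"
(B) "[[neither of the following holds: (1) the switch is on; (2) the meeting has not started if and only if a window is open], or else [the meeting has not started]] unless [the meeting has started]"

(A) T; (B) T

Let P = "the switch is on" (True), Q = "the meeting has started" (True), R = "a window is open" (False).

(A): In symbols: (P iff (Q -> R)) -> (R -> P)

Q -> R = True -> False = False
P iff (Q -> R) = True iff False = False
R -> P = False -> True = True
(P iff (Q -> R)) -> (R -> P) = False -> True = True
So (A) is true.

(B): This is ((P nor (not Q iff R)) or not Q) or Q.

not Q = not True = False
not Q iff R = False iff False = True
P nor (not Q iff R) = True nor True = False
not Q = not True = False
(P nor (not Q iff R)) or not Q = False or False = False
((P nor (not Q iff R)) or not Q) or Q = False or True = True
Hence (B) is true.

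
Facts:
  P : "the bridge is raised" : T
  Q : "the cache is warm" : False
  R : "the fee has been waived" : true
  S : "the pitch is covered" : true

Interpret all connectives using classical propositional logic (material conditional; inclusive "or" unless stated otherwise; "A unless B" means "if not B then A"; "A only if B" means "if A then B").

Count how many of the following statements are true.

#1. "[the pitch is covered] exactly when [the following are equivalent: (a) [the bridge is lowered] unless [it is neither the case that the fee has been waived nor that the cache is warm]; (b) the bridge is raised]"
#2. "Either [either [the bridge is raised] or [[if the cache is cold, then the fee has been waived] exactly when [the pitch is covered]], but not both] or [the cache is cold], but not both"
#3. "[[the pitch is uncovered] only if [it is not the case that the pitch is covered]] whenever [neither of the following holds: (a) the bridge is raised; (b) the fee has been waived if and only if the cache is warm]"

#1: Parsed as S <-> ((~P | (R nor Q)) <-> P)

~P = ~T = F
R nor Q = T nor F = F
~P | (R nor Q) = F | F = F
(~P | (R nor Q)) <-> P = F <-> T = F
S <-> ((~P | (R nor Q)) <-> P) = T <-> F = F
Thus #1 is false.

#2: Formalization: (P xor ((~Q -> R) <-> S)) xor ~Q

~Q = ~F = T
~Q -> R = T -> T = T
(~Q -> R) <-> S = T <-> T = T
P xor ((~Q -> R) <-> S) = T xor T = F
~Q = ~F = T
(P xor ((~Q -> R) <-> S)) xor ~Q = F xor T = T
So #2 is true.

#3: In symbols: (P nor (R <-> Q)) -> (~S -> ~S)

R <-> Q = T <-> F = F
P nor (R <-> Q) = T nor F = F
~S = ~T = F
~S = ~T = F
~S -> ~S = F -> F = T
(P nor (R <-> Q)) -> (~S -> ~S) = F -> T = T
Thus #3 is true.

Count: 2.

2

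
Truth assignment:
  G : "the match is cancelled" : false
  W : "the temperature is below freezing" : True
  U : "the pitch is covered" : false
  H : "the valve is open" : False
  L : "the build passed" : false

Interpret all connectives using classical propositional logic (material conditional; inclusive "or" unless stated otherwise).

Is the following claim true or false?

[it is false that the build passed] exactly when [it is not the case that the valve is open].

Values: L=F, H=F.
This is ¬L ↔ ¬H.

¬L = ¬F = T
¬H = ¬F = T
¬L ↔ ¬H = T ↔ T = T

The statement is true.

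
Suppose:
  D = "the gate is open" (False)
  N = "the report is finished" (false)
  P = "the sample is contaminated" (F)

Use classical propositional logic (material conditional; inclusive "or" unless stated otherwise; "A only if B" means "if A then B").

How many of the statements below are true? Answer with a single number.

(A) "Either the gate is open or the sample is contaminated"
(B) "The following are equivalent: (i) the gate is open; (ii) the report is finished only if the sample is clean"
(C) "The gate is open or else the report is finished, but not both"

(A): This is D | P.

D | P = F | F = F
So (A) is false.

(B): This is D <-> (N -> ~P).

~P = ~F = T
N -> ~P = F -> T = T
D <-> (N -> ~P) = F <-> T = F
So (B) is false.

(C): This is D xor N.

D xor N = F xor F = F
Hence (C) is false.

0 of the 3 statements are true (none).

0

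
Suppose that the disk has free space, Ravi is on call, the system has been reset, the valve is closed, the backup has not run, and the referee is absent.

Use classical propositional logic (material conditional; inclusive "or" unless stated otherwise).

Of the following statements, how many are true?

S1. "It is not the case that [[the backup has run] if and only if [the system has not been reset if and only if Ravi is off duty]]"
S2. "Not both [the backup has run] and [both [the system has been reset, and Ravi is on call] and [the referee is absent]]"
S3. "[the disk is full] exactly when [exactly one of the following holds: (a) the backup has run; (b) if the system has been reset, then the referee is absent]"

Let U = "the backup has run" (F), R = "the system has been reset" (T), Q = "Ravi is on call" (T), V = "the referee is present" (F), P = "the disk is full" (F).

S1: This is ¬(U ↔ (¬R ↔ ¬Q)).

¬R = ¬T = F
¬Q = ¬T = F
¬R ↔ ¬Q = F ↔ F = T
U ↔ (¬R ↔ ¬Q) = F ↔ T = F
¬(U ↔ (¬R ↔ ¬Q)) = ¬F = T
So S1 is true.

S2: This is U ↑ ((R ∧ Q) ∧ ¬V).

R ∧ Q = T ∧ T = T
¬V = ¬F = T
(R ∧ Q) ∧ ¬V = T ∧ T = T
U ↑ ((R ∧ Q) ∧ ¬V) = F ↑ T = T
Thus S2 is true.

S3: In symbols: P ↔ (U ⊕ (R → ¬V))

¬V = ¬F = T
R → ¬V = T → T = T
U ⊕ (R → ¬V) = F ⊕ T = T
P ↔ (U ⊕ (R → ¬V)) = F ↔ T = F
Thus S3 is false.

True statements: 2.

2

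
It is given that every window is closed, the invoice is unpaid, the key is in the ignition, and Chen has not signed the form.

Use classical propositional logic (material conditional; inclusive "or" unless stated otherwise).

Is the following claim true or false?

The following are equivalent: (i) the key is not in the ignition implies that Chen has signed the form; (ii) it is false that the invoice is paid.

Let R = "the key is in the ignition" (T), S = "Chen has signed the form" (F), Q = "the invoice is paid" (F).
Parsed as (¬R → S) ↔ ¬Q

¬R = ¬T = F
¬R → S = F → F = T
¬Q = ¬F = T
(¬R → S) ↔ ¬Q = T ↔ T = T

The statement is true.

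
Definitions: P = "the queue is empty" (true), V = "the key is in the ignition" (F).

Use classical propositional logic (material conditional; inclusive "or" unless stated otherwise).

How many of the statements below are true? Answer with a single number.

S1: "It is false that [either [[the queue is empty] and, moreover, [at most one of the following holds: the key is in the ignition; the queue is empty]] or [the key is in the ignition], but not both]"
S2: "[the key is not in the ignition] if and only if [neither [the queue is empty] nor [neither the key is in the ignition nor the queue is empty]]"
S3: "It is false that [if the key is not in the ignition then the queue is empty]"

0

S1: Formalization: ~((P & (V nand P)) xor V)

V nand P = F nand T = T
P & (V nand P) = T & T = T
(P & (V nand P)) xor V = T xor F = T
~((P & (V nand P)) xor V) = ~T = F
Hence S1 is false.

S2: Formalization: ~V <-> (P nor (V nor P))

~V = ~F = T
V nor P = F nor T = F
P nor (V nor P) = T nor F = F
~V <-> (P nor (V nor P)) = T <-> F = F
Hence S2 is false.

S3: This is ~(~V -> P).

~V = ~F = T
~V -> P = T -> T = T
~(~V -> P) = ~T = F
Thus S3 is false.

0 of the 3 statements are true (none).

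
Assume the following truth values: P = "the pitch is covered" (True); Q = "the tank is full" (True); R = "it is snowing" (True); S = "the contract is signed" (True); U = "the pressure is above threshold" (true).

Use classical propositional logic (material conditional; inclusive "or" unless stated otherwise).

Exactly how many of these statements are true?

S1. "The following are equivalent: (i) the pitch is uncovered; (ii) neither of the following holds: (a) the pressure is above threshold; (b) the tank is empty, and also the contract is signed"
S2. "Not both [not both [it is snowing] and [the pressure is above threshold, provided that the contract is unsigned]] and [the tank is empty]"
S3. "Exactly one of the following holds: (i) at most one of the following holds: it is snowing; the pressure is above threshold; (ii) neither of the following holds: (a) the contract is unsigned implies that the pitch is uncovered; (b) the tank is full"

2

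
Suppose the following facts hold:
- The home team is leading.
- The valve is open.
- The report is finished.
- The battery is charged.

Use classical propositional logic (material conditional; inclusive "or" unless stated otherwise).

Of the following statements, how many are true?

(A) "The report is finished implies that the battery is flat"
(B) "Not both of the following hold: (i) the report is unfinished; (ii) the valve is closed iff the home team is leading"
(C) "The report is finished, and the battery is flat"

1

Let U = "the report is finished" (T), M = "the battery is charged" (T), N = "the valve is open" (T), D = "the home team is leading" (T).

(A): This is U → ¬M.

¬M = ¬T = F
U → ¬M = T → F = F
So (A) is false.

(B): Formalization: ¬U ↑ (¬N ↔ D)

¬U = ¬T = F
¬N = ¬T = F
¬N ↔ D = F ↔ T = F
¬U ↑ (¬N ↔ D) = F ↑ F = T
Thus (B) is true.

(C): Formalization: U ∧ ¬M

¬M = ¬T = F
U ∧ ¬M = T ∧ F = F
So (C) is false.

1 of the 3 statements is true ((B)).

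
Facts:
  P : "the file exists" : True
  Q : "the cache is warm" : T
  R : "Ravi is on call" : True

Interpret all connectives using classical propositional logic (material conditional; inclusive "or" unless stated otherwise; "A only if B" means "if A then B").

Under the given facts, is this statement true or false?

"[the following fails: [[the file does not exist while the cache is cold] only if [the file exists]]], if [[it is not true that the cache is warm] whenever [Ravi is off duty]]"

false

Parsed as (not R -> not Q) -> not ((not P and not Q) -> P)

not R = not True = False
not Q = not True = False
not R -> not Q = False -> False = True
not P = not True = False
not Q = not True = False
not P and not Q = False and False = False
(not P and not Q) -> P = False -> True = True
not ((not P and not Q) -> P) = not True = False
(not R -> not Q) -> not ((not P and not Q) -> P) = True -> False = False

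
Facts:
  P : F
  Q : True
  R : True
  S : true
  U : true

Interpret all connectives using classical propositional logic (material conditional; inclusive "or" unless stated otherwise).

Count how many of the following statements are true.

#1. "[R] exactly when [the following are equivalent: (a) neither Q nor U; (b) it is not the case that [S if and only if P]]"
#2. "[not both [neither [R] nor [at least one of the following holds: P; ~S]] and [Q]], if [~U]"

1

#1: In symbols: R ↔ ((Q ↓ U) ↔ ¬(S ↔ P))

Q ↓ U = T ↓ T = F
S ↔ P = T ↔ F = F
¬(S ↔ P) = ¬F = T
(Q ↓ U) ↔ ¬(S ↔ P) = F ↔ T = F
R ↔ ((Q ↓ U) ↔ ¬(S ↔ P)) = T ↔ F = F
So #1 is false.

#2: In symbols: ¬U → ((R ↓ (P ∨ ¬S)) ↑ Q)

¬U = ¬T = F
¬S = ¬T = F
P ∨ ¬S = F ∨ F = F
R ↓ (P ∨ ¬S) = T ↓ F = F
(R ↓ (P ∨ ¬S)) ↑ Q = F ↑ T = T
¬U → ((R ↓ (P ∨ ¬S)) ↑ Q) = F → T = T
Thus #2 is true.

Count: 1.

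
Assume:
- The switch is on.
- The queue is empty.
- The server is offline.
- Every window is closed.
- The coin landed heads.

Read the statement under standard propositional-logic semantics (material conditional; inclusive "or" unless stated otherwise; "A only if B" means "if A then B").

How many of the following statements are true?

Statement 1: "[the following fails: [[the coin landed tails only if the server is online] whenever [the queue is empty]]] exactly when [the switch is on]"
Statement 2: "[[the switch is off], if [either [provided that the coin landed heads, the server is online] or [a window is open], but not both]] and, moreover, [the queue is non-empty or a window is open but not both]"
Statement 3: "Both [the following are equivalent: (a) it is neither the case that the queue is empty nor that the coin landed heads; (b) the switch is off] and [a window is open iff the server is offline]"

0

Let Q = "the queue is empty" (T), U = "the coin landed heads" (T), R = "the server is online" (F), P = "the switch is on" (T), S = "a window is open" (F).

Statement 1: Formalization: ~(Q -> (~U -> R)) <-> P

~U = ~T = F
~U -> R = F -> F = T
Q -> (~U -> R) = T -> T = T
~(Q -> (~U -> R)) = ~T = F
~(Q -> (~U -> R)) <-> P = F <-> T = F
Thus Statement 1 is false.

Statement 2: This is (((U -> R) xor S) -> ~P) & (~Q xor S).

U -> R = T -> F = F
(U -> R) xor S = F xor F = F
~P = ~T = F
((U -> R) xor S) -> ~P = F -> F = T
~Q = ~T = F
~Q xor S = F xor F = F
(((U -> R) xor S) -> ~P) & (~Q xor S) = T & F = F
Hence Statement 2 is false.

Statement 3: Formalization: ((Q nor U) <-> ~P) & (S <-> ~R)

Q nor U = T nor T = F
~P = ~T = F
(Q nor U) <-> ~P = F <-> F = T
~R = ~F = T
S <-> ~R = F <-> T = F
((Q nor U) <-> ~P) & (S <-> ~R) = T & F = F
Thus Statement 3 is false.

True statements: 0 (none).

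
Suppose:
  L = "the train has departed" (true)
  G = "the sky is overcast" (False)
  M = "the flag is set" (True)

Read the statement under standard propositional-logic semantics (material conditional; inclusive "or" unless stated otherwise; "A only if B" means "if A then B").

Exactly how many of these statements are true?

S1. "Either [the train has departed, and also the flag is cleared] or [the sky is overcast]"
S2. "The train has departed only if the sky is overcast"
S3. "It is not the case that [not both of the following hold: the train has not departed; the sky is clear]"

S1: Parsed as (L ∧ ¬M) ∨ G

¬M = ¬T = F
L ∧ ¬M = T ∧ F = F
(L ∧ ¬M) ∨ G = F ∨ F = F
Thus S1 is false.

S2: Parsed as L → G

L → G = T → F = F
Hence S2 is false.

S3: Parsed as ¬(¬L ↑ ¬G)

¬L = ¬T = F
¬G = ¬F = T
¬L ↑ ¬G = F ↑ T = T
¬(¬L ↑ ¬G) = ¬T = F
So S3 is false.

True statements: 0 (none).

0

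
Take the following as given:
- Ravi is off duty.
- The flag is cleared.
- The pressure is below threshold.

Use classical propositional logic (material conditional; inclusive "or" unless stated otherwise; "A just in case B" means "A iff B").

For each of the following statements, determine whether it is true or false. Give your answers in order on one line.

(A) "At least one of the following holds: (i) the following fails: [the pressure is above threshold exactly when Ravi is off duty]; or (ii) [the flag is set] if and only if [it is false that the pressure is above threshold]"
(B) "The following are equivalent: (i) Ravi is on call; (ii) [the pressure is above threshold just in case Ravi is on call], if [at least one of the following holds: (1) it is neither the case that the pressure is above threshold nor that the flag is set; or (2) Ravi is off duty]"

Let R = "the pressure is above threshold" (F), P = "Ravi is on call" (F), Q = "the flag is set" (F).

(A): Parsed as ~(R <-> ~P) | (Q <-> ~R)

~P = ~F = T
R <-> ~P = F <-> T = F
~(R <-> ~P) = ~F = T
~R = ~F = T
Q <-> ~R = F <-> T = F
~(R <-> ~P) | (Q <-> ~R) = T | F = T
Thus (A) is true.

(B): Parsed as P <-> (((R nor Q) | ~P) -> (R <-> P))

R nor Q = F nor F = T
~P = ~F = T
(R nor Q) | ~P = T | T = T
R <-> P = F <-> F = T
((R nor Q) | ~P) -> (R <-> P) = T -> T = T
P <-> (((R nor Q) | ~P) -> (R <-> P)) = F <-> T = F
Thus (B) is false.

(A) true, (B) false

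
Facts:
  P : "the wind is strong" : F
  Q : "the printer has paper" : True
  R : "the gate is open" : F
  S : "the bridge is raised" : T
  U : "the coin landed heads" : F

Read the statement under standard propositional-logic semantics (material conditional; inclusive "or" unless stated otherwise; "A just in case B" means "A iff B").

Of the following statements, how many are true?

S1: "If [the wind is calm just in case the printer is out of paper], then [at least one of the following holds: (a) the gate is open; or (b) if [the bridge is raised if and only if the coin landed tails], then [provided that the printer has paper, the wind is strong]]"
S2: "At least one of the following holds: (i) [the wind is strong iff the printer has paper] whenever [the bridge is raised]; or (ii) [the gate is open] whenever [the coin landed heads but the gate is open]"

2

S1: Formalization: (not P iff not Q) -> (R or ((S iff not U) -> (Q -> P)))

not P = not False = True
not Q = not True = False
not P iff not Q = True iff False = False
not U = not False = True
S iff not U = True iff True = True
Q -> P = True -> False = False
(S iff not U) -> (Q -> P) = True -> False = False
R or ((S iff not U) -> (Q -> P)) = False or False = False
(not P iff not Q) -> (R or ((S iff not U) -> (Q -> P))) = False -> False = True
So S1 is true.

S2: Formalization: (S -> (P iff Q)) or ((U and R) -> R)

P iff Q = False iff True = False
S -> (P iff Q) = True -> False = False
U and R = False and False = False
(U and R) -> R = False -> False = True
(S -> (P iff Q)) or ((U and R) -> R) = False or True = True
Thus S2 is true.

Count: 2.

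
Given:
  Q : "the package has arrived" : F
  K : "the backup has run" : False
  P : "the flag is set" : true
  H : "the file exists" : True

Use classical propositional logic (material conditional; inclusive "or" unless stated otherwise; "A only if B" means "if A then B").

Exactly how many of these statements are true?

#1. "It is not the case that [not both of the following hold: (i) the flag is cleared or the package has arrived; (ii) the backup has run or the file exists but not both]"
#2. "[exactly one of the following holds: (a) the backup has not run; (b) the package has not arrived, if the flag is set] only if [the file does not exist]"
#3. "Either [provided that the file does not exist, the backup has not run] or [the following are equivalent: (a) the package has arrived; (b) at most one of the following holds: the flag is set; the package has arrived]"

2

#1: Parsed as ¬((¬P ∨ Q) ↑ (K ⊕ H))

¬P = ¬T = F
¬P ∨ Q = F ∨ F = F
K ⊕ H = F ⊕ T = T
(¬P ∨ Q) ↑ (K ⊕ H) = F ↑ T = T
¬((¬P ∨ Q) ↑ (K ⊕ H)) = ¬T = F
So #1 is false.

#2: In symbols: (¬K ⊕ (P → ¬Q)) → ¬H

¬K = ¬F = T
¬Q = ¬F = T
P → ¬Q = T → T = T
¬K ⊕ (P → ¬Q) = T ⊕ T = F
¬H = ¬T = F
(¬K ⊕ (P → ¬Q)) → ¬H = F → F = T
Thus #2 is true.

#3: In symbols: (¬H → ¬K) ∨ (Q ↔ (P ↑ Q))

¬H = ¬T = F
¬K = ¬F = T
¬H → ¬K = F → T = T
P ↑ Q = T ↑ F = T
Q ↔ (P ↑ Q) = F ↔ T = F
(¬H → ¬K) ∨ (Q ↔ (P ↑ Q)) = T ∨ F = T
Thus #3 is true.

True statements: 2 (#2, #3).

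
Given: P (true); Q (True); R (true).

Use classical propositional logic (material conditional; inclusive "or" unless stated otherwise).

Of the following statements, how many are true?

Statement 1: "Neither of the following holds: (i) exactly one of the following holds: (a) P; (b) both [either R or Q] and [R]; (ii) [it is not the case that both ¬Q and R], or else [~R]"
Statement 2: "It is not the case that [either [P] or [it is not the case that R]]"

0

Statement 1: In symbols: (P xor ((R | Q) & R)) nor ((~Q nand R) | ~R)

R | Q = T | T = T
(R | Q) & R = T & T = T
P xor ((R | Q) & R) = T xor T = F
~Q = ~T = F
~Q nand R = F nand T = T
~R = ~T = F
(~Q nand R) | ~R = T | F = T
(P xor ((R | Q) & R)) nor ((~Q nand R) | ~R) = F nor T = F
Hence Statement 1 is false.

Statement 2: Parsed as ~(P | ~R)

~R = ~T = F
P | ~R = T | F = T
~(P | ~R) = ~T = F
Hence Statement 2 is false.

0 of the 2 statements are true (none).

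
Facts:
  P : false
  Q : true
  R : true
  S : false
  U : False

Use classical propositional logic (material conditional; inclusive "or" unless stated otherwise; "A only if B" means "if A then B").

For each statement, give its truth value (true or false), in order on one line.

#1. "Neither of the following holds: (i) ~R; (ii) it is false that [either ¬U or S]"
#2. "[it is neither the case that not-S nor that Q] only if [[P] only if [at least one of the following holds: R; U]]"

#1 True, #2 True

#1: Parsed as not R nor not (not U or S)

not R = not True = False
not U = not False = True
not U or S = True or False = True
not (not U or S) = not True = False
not R nor not (not U or S) = False nor False = True
Hence #1 is true.

#2: Parsed as (not S nor Q) -> (P -> (R or U))

not S = not False = True
not S nor Q = True nor True = False
R or U = True or False = True
P -> (R or U) = False -> True = True
(not S nor Q) -> (P -> (R or U)) = False -> True = True
Thus #2 is true.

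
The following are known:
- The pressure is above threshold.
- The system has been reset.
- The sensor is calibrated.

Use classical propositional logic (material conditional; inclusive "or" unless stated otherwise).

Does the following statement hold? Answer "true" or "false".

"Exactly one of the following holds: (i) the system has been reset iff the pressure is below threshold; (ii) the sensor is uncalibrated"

false

Let Q = "the system has been reset" (True), P = "the pressure is above threshold" (True), R = "the sensor is calibrated" (True).
Parsed as (Q iff not P) xor not R

not P = not True = False
Q iff not P = True iff False = False
not R = not True = False
(Q iff not P) xor not R = False xor False = False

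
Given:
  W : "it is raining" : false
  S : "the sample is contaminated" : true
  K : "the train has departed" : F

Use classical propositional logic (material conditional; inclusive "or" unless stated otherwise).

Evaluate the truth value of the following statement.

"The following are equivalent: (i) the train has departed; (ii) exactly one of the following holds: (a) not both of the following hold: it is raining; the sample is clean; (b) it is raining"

False

Values: K=F, W=F, S=T.
Parsed as K ↔ ((W ↑ ¬S) ⊕ W)

¬S = ¬T = F
W ↑ ¬S = F ↑ F = T
(W ↑ ¬S) ⊕ W = T ⊕ F = T
K ↔ ((W ↑ ¬S) ⊕ W) = F ↔ T = F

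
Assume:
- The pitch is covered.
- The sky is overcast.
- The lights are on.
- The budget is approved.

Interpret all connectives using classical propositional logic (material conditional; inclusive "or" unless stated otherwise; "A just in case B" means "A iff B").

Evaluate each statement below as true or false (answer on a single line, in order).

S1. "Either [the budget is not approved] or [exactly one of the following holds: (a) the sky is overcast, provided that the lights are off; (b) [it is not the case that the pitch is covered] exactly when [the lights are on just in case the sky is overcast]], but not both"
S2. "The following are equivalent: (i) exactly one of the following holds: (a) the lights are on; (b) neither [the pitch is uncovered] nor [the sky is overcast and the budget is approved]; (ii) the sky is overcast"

S1 True, S2 True

Let S = "the budget is approved" (T), R = "the lights are on" (T), Q = "the sky is overcast" (T), P = "the pitch is covered" (T).

S1: Formalization: ~S xor ((~R -> Q) xor (~P <-> (R <-> Q)))

~S = ~T = F
~R = ~T = F
~R -> Q = F -> T = T
~P = ~T = F
R <-> Q = T <-> T = T
~P <-> (R <-> Q) = F <-> T = F
(~R -> Q) xor (~P <-> (R <-> Q)) = T xor F = T
~S xor ((~R -> Q) xor (~P <-> (R <-> Q))) = F xor T = T
Hence S1 is true.

S2: In symbols: (R xor (~P nor (Q & S))) <-> Q

~P = ~T = F
Q & S = T & T = T
~P nor (Q & S) = F nor T = F
R xor (~P nor (Q & S)) = T xor F = T
(R xor (~P nor (Q & S))) <-> Q = T <-> T = T
Hence S2 is true.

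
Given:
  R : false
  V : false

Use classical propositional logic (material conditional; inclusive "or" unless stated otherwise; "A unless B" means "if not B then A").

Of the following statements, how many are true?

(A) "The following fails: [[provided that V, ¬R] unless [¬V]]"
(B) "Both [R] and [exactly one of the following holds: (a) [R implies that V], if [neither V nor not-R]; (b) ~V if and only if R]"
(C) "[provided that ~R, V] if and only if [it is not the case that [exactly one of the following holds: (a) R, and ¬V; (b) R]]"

0

(A): In symbols: ~((V -> ~R) | ~V)

~R = ~F = T
V -> ~R = F -> T = T
~V = ~F = T
(V -> ~R) | ~V = T | T = T
~((V -> ~R) | ~V) = ~T = F
Hence (A) is false.

(B): This is R & (((V nor ~R) -> (R -> V)) xor (~V <-> R)).

~R = ~F = T
V nor ~R = F nor T = F
R -> V = F -> F = T
(V nor ~R) -> (R -> V) = F -> T = T
~V = ~F = T
~V <-> R = T <-> F = F
((V nor ~R) -> (R -> V)) xor (~V <-> R) = T xor F = T
R & (((V nor ~R) -> (R -> V)) xor (~V <-> R)) = F & T = F
Thus (B) is false.

(C): Formalization: (~R -> V) <-> ~((R & ~V) xor R)

~R = ~F = T
~R -> V = T -> F = F
~V = ~F = T
R & ~V = F & T = F
(R & ~V) xor R = F xor F = F
~((R & ~V) xor R) = ~F = T
(~R -> V) <-> ~((R & ~V) xor R) = F <-> T = F
So (C) is false.

True statements: 0 (none).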